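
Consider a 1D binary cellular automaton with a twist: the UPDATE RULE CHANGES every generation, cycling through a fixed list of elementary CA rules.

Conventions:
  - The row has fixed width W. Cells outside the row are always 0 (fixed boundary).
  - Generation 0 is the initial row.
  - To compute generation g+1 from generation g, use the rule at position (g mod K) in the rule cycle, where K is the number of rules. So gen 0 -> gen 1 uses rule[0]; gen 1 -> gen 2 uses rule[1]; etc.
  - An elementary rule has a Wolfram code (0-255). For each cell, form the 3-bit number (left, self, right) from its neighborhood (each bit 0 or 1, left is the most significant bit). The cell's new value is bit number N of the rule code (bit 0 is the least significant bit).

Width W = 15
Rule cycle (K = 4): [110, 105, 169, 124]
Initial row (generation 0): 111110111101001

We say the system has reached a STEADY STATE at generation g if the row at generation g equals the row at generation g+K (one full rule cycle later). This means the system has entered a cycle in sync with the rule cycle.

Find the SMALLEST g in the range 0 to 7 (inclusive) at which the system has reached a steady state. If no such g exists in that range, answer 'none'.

Gen 0: 111110111101001
Gen 1 (rule 110): 100011100111011
Gen 2 (rule 105): 001010100101111
Gen 3 (rule 169): 100101000011110
Gen 4 (rule 124): 110111100010011
Gen 5 (rule 110): 111100100110111
Gen 6 (rule 105): 100100000111101
Gen 7 (rule 169): 000001110111010
Gen 8 (rule 124): 000001011101111
Gen 9 (rule 110): 000011110111001
Gen 10 (rule 105): 111010011101000
Gen 11 (rule 169): 110100011010011

Answer: none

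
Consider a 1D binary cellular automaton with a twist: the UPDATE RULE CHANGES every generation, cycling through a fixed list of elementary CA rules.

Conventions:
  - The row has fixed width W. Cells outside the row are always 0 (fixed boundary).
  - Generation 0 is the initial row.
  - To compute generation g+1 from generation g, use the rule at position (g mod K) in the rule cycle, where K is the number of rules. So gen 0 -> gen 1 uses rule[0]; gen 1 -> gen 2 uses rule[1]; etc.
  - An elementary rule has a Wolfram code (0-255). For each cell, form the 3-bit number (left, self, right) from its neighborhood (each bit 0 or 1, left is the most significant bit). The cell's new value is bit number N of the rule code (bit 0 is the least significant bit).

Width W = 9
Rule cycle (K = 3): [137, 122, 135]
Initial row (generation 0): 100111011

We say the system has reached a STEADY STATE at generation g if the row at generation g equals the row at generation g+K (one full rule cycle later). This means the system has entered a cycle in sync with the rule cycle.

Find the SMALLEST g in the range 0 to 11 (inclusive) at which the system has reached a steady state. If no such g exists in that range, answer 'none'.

Gen 0: 100111011
Gen 1 (rule 137): 000110010
Gen 2 (rule 122): 001111101
Gen 3 (rule 135): 110111001
Gen 4 (rule 137): 100110000
Gen 5 (rule 122): 011111000
Gen 6 (rule 135): 101110011
Gen 7 (rule 137): 001100010
Gen 8 (rule 122): 011110101
Gen 9 (rule 135): 101100101
Gen 10 (rule 137): 001000000
Gen 11 (rule 122): 010100000
Gen 12 (rule 135): 110101111
Gen 13 (rule 137): 100001110
Gen 14 (rule 122): 010011011

Answer: none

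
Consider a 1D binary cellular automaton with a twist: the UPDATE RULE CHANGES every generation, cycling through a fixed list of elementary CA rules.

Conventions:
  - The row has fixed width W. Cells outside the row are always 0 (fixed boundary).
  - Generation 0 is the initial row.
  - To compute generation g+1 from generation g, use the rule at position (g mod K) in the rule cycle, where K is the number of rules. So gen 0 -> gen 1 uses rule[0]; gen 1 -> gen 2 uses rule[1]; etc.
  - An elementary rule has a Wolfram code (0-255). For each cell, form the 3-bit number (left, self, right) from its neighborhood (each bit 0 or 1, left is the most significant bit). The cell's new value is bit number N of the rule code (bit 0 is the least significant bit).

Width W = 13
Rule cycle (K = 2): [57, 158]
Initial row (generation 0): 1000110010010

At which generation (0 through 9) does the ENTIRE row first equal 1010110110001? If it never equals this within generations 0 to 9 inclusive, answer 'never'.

Gen 0: 1000110010010
Gen 1 (rule 57): 0110101001001
Gen 2 (rule 158): 1100101111111
Gen 3 (rule 57): 1010011000000
Gen 4 (rule 158): 1011110100000
Gen 5 (rule 57): 0110001011111
Gen 6 (rule 158): 1101011011110
Gen 7 (rule 57): 1010110110001
Gen 8 (rule 158): 1010100101011
Gen 9 (rule 57): 0101010010110

Answer: 7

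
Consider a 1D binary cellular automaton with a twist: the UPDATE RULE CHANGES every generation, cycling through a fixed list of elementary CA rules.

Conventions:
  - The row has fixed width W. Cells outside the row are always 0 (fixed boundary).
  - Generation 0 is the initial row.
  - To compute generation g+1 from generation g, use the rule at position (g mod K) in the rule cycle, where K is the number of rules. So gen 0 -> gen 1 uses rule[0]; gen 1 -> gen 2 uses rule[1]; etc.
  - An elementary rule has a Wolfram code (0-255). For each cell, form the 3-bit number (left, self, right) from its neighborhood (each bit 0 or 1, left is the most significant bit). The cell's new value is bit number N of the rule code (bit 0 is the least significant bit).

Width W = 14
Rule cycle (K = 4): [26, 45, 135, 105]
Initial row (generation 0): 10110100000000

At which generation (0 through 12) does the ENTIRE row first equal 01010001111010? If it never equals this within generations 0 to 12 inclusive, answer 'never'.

Gen 0: 10110100000000
Gen 1 (rule 26): 00100010000000
Gen 2 (rule 45): 10101010111111
Gen 3 (rule 135): 10101010011110
Gen 4 (rule 105): 01010100010010
Gen 5 (rule 26): 10000010101101
Gen 6 (rule 45): 10111011111011
Gen 7 (rule 135): 10010001110000
Gen 8 (rule 105): 00000101010111
Gen 9 (rule 26): 00001000000100
Gen 10 (rule 45): 11101011110101
Gen 11 (rule 135): 01001001100101
Gen 12 (rule 105): 00000001100010

Answer: never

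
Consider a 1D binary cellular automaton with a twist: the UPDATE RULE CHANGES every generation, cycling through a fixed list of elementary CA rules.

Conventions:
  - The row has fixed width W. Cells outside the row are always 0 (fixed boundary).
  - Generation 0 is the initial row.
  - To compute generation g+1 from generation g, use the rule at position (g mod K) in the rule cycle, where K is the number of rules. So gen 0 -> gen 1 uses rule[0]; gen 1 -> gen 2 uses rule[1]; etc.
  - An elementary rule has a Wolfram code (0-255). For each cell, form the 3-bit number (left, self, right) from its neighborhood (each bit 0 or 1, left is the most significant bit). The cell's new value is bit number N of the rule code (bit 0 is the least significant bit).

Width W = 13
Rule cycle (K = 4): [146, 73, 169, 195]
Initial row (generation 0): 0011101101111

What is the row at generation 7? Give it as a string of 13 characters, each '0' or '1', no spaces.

Gen 0: 0011101101111
Gen 1 (rule 146): 0101000000110
Gen 2 (rule 73): 0000011110110
Gen 3 (rule 169): 1111011101100
Gen 4 (rule 195): 0111001100101
Gen 5 (rule 146): 1010110011000
Gen 6 (rule 73): 0000110011011
Gen 7 (rule 169): 1110100010110

Answer: 1110100010110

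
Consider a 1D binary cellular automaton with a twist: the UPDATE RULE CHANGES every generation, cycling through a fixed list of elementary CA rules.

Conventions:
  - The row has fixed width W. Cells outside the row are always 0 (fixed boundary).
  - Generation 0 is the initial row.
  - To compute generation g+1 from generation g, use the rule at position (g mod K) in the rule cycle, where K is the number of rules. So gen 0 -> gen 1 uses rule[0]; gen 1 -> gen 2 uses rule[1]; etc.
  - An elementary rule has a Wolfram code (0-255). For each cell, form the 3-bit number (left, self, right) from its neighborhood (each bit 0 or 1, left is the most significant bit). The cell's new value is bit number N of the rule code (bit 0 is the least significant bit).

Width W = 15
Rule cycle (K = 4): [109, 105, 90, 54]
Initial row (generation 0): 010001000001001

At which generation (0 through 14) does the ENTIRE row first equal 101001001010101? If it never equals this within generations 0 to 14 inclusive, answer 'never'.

Answer: 5

Derivation:
Gen 0: 010001000001001
Gen 1 (rule 109): 010101011101001
Gen 2 (rule 105): 001010110110000
Gen 3 (rule 90): 010000110111000
Gen 4 (rule 54): 111001001000100
Gen 5 (rule 109): 101001001010101
Gen 6 (rule 105): 010000000101010
Gen 7 (rule 90): 101000001000001
Gen 8 (rule 54): 111100011100011
Gen 9 (rule 109): 100101010101011
Gen 10 (rule 105): 000010101010111
Gen 11 (rule 90): 000100000000101
Gen 12 (rule 54): 001110000001111
Gen 13 (rule 109): 101010111101001
Gen 14 (rule 105): 010101100110000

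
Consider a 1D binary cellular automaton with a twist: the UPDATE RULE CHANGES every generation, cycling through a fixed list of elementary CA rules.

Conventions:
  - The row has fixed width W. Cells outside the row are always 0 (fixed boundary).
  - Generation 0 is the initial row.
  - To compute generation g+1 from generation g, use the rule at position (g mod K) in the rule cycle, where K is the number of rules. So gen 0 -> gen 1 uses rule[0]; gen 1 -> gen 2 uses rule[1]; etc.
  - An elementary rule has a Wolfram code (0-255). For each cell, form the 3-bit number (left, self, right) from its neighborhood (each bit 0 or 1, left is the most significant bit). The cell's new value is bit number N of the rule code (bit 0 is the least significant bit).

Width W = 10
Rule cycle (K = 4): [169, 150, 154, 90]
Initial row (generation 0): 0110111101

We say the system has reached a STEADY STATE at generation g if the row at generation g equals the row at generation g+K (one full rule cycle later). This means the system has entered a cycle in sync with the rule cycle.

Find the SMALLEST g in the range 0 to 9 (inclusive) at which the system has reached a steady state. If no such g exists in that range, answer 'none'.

Answer: none

Derivation:
Gen 0: 0110111101
Gen 1 (rule 169): 0101111010
Gen 2 (rule 150): 1100110011
Gen 3 (rule 154): 1011101110
Gen 4 (rule 90): 0010101011
Gen 5 (rule 169): 1001010110
Gen 6 (rule 150): 1111010001
Gen 7 (rule 154): 1110001010
Gen 8 (rule 90): 1011010001
Gen 9 (rule 169): 0110100100
Gen 10 (rule 150): 1000111110
Gen 11 (rule 154): 0101111101
Gen 12 (rule 90): 1001000100
Gen 13 (rule 169): 0000010001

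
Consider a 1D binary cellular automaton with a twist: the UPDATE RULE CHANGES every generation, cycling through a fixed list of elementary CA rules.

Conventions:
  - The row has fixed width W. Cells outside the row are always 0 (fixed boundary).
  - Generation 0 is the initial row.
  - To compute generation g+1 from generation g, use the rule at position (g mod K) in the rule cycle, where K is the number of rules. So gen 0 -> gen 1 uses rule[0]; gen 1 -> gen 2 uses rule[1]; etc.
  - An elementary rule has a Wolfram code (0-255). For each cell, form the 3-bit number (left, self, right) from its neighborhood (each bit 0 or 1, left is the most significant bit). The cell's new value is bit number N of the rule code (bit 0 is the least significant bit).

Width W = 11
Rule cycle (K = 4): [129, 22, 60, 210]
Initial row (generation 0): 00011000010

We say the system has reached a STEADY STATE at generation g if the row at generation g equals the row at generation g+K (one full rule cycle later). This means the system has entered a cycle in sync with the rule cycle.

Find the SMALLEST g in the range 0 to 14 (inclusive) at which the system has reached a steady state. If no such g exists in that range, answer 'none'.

Gen 0: 00011000010
Gen 1 (rule 129): 11000011000
Gen 2 (rule 22): 00100100100
Gen 3 (rule 60): 00110110110
Gen 4 (rule 210): 01010010011
Gen 5 (rule 129): 00000000000
Gen 6 (rule 22): 00000000000
Gen 7 (rule 60): 00000000000
Gen 8 (rule 210): 00000000000
Gen 9 (rule 129): 11111111111
Gen 10 (rule 22): 00000000000
Gen 11 (rule 60): 00000000000
Gen 12 (rule 210): 00000000000
Gen 13 (rule 129): 11111111111
Gen 14 (rule 22): 00000000000
Gen 15 (rule 60): 00000000000
Gen 16 (rule 210): 00000000000
Gen 17 (rule 129): 11111111111
Gen 18 (rule 22): 00000000000

Answer: 6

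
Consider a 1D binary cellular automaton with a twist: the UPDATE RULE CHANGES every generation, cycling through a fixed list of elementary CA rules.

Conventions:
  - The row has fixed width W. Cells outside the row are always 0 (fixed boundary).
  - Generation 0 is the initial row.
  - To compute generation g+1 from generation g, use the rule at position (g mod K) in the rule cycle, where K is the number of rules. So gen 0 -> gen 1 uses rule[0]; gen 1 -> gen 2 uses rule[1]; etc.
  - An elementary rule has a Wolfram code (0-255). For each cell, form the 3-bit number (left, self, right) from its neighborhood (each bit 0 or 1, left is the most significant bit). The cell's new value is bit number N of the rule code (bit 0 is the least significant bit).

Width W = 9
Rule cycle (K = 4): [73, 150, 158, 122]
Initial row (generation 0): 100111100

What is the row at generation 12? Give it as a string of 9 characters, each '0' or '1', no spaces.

Answer: 100011010

Derivation:
Gen 0: 100111100
Gen 1 (rule 73): 000100101
Gen 2 (rule 150): 001111101
Gen 3 (rule 158): 011111001
Gen 4 (rule 122): 110001110
Gen 5 (rule 73): 110101010
Gen 6 (rule 150): 000101011
Gen 7 (rule 158): 001101010
Gen 8 (rule 122): 011110101
Gen 9 (rule 73): 010010000
Gen 10 (rule 150): 111111000
Gen 11 (rule 158): 111110100
Gen 12 (rule 122): 100011010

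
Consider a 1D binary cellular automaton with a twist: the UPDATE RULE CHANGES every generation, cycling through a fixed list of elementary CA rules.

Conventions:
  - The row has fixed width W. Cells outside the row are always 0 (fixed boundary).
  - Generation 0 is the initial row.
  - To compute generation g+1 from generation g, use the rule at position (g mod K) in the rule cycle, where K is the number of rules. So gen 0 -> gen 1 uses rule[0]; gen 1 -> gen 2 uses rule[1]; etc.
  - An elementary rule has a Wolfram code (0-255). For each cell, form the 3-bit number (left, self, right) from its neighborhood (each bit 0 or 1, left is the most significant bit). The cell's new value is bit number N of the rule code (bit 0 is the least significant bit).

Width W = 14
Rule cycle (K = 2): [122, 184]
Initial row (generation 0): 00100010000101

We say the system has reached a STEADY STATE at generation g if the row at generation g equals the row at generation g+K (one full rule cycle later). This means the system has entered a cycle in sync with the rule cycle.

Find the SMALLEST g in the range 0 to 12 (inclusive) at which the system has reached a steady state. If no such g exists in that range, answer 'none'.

Answer: 12

Derivation:
Gen 0: 00100010000101
Gen 1 (rule 122): 01010101001010
Gen 2 (rule 184): 00101010100101
Gen 3 (rule 122): 01010101011010
Gen 4 (rule 184): 00101010110101
Gen 5 (rule 122): 01010101111010
Gen 6 (rule 184): 00101011110101
Gen 7 (rule 122): 01010110011010
Gen 8 (rule 184): 00101101010101
Gen 9 (rule 122): 01011110101010
Gen 10 (rule 184): 00111101010101
Gen 11 (rule 122): 01100110101010
Gen 12 (rule 184): 01010101010101
Gen 13 (rule 122): 10101010101010
Gen 14 (rule 184): 01010101010101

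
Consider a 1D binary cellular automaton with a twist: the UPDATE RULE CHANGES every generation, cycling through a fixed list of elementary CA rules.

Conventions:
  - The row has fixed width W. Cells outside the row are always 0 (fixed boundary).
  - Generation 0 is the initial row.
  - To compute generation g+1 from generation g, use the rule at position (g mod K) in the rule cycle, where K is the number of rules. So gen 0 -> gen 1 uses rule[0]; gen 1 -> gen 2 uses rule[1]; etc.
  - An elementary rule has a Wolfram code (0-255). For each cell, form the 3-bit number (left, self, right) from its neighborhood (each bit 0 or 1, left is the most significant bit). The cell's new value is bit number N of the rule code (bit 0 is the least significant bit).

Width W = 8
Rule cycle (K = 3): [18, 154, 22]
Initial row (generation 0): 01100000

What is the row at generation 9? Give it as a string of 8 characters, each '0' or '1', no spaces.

Answer: 00111011

Derivation:
Gen 0: 01100000
Gen 1 (rule 18): 10010000
Gen 2 (rule 154): 01101000
Gen 3 (rule 22): 10001100
Gen 4 (rule 18): 01010010
Gen 5 (rule 154): 10001101
Gen 6 (rule 22): 11010001
Gen 7 (rule 18): 00001010
Gen 8 (rule 154): 00010001
Gen 9 (rule 22): 00111011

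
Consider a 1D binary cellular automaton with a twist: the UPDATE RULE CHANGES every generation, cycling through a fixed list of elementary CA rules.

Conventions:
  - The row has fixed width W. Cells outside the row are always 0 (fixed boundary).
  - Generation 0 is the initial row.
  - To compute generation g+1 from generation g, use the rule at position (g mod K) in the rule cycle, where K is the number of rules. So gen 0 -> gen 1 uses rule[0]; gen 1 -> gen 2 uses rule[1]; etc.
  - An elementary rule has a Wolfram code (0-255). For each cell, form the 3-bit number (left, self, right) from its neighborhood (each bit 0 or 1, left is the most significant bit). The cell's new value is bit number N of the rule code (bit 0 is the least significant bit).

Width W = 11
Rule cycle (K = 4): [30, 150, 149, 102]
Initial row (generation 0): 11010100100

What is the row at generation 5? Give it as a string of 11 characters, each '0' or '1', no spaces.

Answer: 10100010010

Derivation:
Gen 0: 11010100100
Gen 1 (rule 30): 10010111110
Gen 2 (rule 150): 11110011101
Gen 3 (rule 149): 01101001001
Gen 4 (rule 102): 10111011011
Gen 5 (rule 30): 10100010010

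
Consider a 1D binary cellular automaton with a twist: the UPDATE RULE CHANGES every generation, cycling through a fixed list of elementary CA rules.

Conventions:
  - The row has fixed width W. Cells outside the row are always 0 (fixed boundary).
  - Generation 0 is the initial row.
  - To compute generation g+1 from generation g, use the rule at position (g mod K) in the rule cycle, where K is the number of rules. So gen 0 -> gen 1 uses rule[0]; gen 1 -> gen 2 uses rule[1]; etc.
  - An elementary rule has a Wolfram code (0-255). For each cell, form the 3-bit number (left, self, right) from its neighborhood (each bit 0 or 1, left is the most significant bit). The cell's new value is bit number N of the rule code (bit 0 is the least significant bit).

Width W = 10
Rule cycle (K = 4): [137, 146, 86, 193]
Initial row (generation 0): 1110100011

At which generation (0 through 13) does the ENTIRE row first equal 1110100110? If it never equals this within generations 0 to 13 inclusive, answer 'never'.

Gen 0: 1110100011
Gen 1 (rule 137): 1100001010
Gen 2 (rule 146): 0010010001
Gen 3 (rule 86): 0111111011
Gen 4 (rule 193): 0011111001
Gen 5 (rule 137): 1011110000
Gen 6 (rule 146): 0001101000
Gen 7 (rule 86): 0010101100
Gen 8 (rule 193): 1000000101
Gen 9 (rule 137): 0011110000
Gen 10 (rule 146): 0101101000
Gen 11 (rule 86): 1100101100
Gen 12 (rule 193): 0100000101
Gen 13 (rule 137): 0001110000

Answer: never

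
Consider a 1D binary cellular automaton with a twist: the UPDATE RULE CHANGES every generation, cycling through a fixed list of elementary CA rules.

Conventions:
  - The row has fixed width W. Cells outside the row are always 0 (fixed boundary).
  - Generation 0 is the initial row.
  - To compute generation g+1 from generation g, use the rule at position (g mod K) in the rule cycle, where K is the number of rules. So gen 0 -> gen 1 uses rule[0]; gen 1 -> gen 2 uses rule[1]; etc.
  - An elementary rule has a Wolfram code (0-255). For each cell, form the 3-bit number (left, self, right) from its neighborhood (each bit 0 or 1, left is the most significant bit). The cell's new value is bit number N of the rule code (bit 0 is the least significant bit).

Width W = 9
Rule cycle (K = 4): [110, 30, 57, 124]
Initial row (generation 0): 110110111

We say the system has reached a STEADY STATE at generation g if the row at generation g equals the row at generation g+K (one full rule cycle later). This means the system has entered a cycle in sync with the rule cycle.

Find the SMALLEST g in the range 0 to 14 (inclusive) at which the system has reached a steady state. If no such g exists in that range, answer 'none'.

Gen 0: 110110111
Gen 1 (rule 110): 111111101
Gen 2 (rule 30): 100000001
Gen 3 (rule 57): 011111100
Gen 4 (rule 124): 010000110
Gen 5 (rule 110): 110001110
Gen 6 (rule 30): 101011001
Gen 7 (rule 57): 010110100
Gen 8 (rule 124): 011111110
Gen 9 (rule 110): 110000010
Gen 10 (rule 30): 101000111
Gen 11 (rule 57): 010110100
Gen 12 (rule 124): 011111110
Gen 13 (rule 110): 110000010
Gen 14 (rule 30): 101000111
Gen 15 (rule 57): 010110100
Gen 16 (rule 124): 011111110
Gen 17 (rule 110): 110000010
Gen 18 (rule 30): 101000111

Answer: 7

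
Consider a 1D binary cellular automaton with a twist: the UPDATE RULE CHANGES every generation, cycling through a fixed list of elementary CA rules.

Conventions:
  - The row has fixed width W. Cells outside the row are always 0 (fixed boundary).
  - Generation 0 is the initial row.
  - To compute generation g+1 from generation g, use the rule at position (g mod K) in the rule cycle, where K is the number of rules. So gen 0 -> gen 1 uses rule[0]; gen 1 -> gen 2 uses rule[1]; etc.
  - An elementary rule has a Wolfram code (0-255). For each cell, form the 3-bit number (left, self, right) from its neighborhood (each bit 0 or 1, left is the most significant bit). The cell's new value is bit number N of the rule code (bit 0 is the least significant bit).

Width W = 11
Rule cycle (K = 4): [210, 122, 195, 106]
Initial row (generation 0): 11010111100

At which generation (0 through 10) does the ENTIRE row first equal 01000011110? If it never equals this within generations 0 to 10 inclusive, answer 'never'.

Answer: 1

Derivation:
Gen 0: 11010111100
Gen 1 (rule 210): 01000011110
Gen 2 (rule 122): 10100110011
Gen 3 (rule 195): 00001010101
Gen 4 (rule 106): 00010101010
Gen 5 (rule 210): 00100000001
Gen 6 (rule 122): 01010000010
Gen 7 (rule 195): 10000111100
Gen 8 (rule 106): 00001100100
Gen 9 (rule 210): 00010111010
Gen 10 (rule 122): 00101101101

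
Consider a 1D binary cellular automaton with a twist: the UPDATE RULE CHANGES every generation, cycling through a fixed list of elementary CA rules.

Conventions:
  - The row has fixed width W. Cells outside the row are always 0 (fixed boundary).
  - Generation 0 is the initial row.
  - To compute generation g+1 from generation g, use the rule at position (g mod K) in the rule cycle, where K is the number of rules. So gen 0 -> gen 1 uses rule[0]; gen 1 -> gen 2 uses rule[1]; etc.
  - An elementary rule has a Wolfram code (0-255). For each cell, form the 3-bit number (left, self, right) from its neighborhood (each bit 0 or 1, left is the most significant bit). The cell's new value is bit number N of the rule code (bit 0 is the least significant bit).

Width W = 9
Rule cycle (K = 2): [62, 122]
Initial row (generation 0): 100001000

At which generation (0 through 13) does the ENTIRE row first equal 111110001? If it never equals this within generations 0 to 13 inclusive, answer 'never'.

Answer: 5

Derivation:
Gen 0: 100001000
Gen 1 (rule 62): 110011100
Gen 2 (rule 122): 111110110
Gen 3 (rule 62): 100001101
Gen 4 (rule 122): 010011110
Gen 5 (rule 62): 111110001
Gen 6 (rule 122): 100011010
Gen 7 (rule 62): 110110111
Gen 8 (rule 122): 111111101
Gen 9 (rule 62): 100000011
Gen 10 (rule 122): 010000111
Gen 11 (rule 62): 111001100
Gen 12 (rule 122): 101111110
Gen 13 (rule 62): 111000001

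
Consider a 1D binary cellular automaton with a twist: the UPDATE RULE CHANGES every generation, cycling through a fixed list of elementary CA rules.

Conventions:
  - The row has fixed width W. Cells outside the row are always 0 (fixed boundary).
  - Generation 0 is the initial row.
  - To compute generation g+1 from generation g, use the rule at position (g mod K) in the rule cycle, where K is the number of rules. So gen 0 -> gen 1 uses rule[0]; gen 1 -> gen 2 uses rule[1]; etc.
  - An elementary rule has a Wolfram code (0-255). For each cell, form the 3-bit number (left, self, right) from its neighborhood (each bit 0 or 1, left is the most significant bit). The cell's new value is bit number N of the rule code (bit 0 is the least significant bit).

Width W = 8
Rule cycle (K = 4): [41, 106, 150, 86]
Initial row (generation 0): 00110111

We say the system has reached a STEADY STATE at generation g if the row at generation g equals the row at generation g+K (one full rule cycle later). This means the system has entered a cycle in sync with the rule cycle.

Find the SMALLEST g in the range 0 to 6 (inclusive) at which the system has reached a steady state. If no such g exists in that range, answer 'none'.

Gen 0: 00110111
Gen 1 (rule 41): 10101100
Gen 2 (rule 106): 01011100
Gen 3 (rule 150): 11001010
Gen 4 (rule 86): 01111011
Gen 5 (rule 41): 01000110
Gen 6 (rule 106): 10001110
Gen 7 (rule 150): 11010101
Gen 8 (rule 86): 01010101
Gen 9 (rule 41): 00101010
Gen 10 (rule 106): 01010100

Answer: none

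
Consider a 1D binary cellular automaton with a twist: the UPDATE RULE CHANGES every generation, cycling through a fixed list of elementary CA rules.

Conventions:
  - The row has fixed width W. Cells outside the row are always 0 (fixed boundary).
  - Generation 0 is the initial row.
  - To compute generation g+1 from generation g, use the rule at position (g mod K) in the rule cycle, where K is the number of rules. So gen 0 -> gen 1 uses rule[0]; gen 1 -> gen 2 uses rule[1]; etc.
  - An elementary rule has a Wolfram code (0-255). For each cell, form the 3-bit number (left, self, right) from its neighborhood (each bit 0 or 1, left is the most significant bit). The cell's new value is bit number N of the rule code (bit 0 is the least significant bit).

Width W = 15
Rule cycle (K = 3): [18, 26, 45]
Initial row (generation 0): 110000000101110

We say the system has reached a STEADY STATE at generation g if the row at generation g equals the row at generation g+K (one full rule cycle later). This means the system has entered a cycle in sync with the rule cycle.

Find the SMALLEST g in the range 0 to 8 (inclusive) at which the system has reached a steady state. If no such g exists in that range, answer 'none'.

Answer: 4

Derivation:
Gen 0: 110000000101110
Gen 1 (rule 18): 001000001000001
Gen 2 (rule 26): 010100010100010
Gen 3 (rule 45): 011101011101010
Gen 4 (rule 18): 100000000000001
Gen 5 (rule 26): 010000000000010
Gen 6 (rule 45): 010111111111010
Gen 7 (rule 18): 100000000000001
Gen 8 (rule 26): 010000000000010
Gen 9 (rule 45): 010111111111010
Gen 10 (rule 18): 100000000000001
Gen 11 (rule 26): 010000000000010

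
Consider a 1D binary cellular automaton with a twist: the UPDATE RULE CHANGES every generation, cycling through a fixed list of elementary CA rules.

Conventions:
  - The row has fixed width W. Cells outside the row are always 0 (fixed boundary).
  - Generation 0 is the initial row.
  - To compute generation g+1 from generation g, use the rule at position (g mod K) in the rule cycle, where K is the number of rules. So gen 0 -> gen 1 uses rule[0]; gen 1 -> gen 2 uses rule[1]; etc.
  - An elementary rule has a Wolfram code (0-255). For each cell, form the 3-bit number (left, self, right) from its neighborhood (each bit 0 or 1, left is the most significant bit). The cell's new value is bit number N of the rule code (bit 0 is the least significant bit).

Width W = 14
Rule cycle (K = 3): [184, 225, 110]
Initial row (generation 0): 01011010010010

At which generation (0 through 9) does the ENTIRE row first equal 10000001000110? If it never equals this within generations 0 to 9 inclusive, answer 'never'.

Gen 0: 01011010010010
Gen 1 (rule 184): 00110101001001
Gen 2 (rule 225): 10011010000000
Gen 3 (rule 110): 10111110000000
Gen 4 (rule 184): 01111101000000
Gen 5 (rule 225): 00111110011111
Gen 6 (rule 110): 01100010110001
Gen 7 (rule 184): 01010001101000
Gen 8 (rule 225): 00100100110011
Gen 9 (rule 110): 01101101110111

Answer: never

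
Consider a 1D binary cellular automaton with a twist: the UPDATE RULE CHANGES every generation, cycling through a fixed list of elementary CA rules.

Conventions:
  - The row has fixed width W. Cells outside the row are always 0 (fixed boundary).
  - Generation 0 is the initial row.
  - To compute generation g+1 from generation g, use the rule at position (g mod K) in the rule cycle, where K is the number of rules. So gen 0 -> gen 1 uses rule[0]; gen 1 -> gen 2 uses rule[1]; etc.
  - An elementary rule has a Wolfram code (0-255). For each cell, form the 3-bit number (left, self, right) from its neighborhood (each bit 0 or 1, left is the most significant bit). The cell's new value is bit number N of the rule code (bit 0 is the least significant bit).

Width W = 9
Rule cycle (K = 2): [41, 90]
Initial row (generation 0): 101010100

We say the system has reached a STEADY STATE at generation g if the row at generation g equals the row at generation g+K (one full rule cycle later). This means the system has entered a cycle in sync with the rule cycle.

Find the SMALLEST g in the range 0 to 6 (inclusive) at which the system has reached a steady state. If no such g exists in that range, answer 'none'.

Gen 0: 101010100
Gen 1 (rule 41): 010101001
Gen 2 (rule 90): 100000110
Gen 3 (rule 41): 001110100
Gen 4 (rule 90): 011010010
Gen 5 (rule 41): 010100000
Gen 6 (rule 90): 100010000
Gen 7 (rule 41): 001000111
Gen 8 (rule 90): 010101101

Answer: none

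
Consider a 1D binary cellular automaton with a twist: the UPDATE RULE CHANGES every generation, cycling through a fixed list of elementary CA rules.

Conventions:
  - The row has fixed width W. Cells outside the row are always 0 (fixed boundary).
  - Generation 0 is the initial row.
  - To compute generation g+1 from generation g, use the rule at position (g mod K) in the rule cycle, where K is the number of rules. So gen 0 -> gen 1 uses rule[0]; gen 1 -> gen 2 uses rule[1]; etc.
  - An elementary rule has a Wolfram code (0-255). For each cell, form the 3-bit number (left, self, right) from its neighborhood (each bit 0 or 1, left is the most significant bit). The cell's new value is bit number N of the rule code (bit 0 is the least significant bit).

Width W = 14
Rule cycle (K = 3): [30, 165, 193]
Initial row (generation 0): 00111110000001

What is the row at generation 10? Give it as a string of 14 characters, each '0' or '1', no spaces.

Gen 0: 00111110000001
Gen 1 (rule 30): 01100001000011
Gen 2 (rule 165): 00001101011000
Gen 3 (rule 193): 11100100001011
Gen 4 (rule 30): 10011110011010
Gen 5 (rule 165): 10001100000110
Gen 6 (rule 193): 00100101110010
Gen 7 (rule 30): 01111101001111
Gen 8 (rule 165): 00111011000110
Gen 9 (rule 193): 10011001010010
Gen 10 (rule 30): 11110111011111

Answer: 11110111011111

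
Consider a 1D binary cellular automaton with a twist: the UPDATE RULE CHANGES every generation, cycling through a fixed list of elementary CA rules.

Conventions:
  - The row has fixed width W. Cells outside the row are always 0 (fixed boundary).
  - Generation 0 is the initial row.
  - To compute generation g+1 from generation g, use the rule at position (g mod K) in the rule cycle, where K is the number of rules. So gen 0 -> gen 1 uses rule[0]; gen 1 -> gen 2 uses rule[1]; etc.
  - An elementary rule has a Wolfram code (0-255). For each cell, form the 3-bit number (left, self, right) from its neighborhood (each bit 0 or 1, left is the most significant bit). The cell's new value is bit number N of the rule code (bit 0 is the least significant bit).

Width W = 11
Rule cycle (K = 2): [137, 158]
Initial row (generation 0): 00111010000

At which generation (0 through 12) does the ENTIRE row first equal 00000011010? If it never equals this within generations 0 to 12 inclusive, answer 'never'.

Gen 0: 00111010000
Gen 1 (rule 137): 10110000111
Gen 2 (rule 158): 10101001110
Gen 3 (rule 137): 00000001100
Gen 4 (rule 158): 00000011010
Gen 5 (rule 137): 11111010000
Gen 6 (rule 158): 11110011000
Gen 7 (rule 137): 11100010011
Gen 8 (rule 158): 11010111110
Gen 9 (rule 137): 10000111100
Gen 10 (rule 158): 11001111010
Gen 11 (rule 137): 10001110000
Gen 12 (rule 158): 11011101000

Answer: 4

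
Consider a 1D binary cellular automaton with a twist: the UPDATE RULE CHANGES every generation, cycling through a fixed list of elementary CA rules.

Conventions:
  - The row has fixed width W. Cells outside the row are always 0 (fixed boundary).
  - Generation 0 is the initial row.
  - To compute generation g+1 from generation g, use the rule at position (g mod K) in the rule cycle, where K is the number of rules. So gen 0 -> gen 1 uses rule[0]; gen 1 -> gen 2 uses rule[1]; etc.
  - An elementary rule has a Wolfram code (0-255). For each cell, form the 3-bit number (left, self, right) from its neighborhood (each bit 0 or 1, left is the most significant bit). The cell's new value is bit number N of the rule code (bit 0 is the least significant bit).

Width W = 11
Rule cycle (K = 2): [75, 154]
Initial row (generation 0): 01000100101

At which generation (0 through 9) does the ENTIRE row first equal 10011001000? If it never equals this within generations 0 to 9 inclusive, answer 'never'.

Gen 0: 01000100101
Gen 1 (rule 75): 10011001000
Gen 2 (rule 154): 01110110100
Gen 3 (rule 75): 11010110001
Gen 4 (rule 154): 10000101010
Gen 5 (rule 75): 00111000000
Gen 6 (rule 154): 01110100000
Gen 7 (rule 75): 11010001111
Gen 8 (rule 154): 10001011110
Gen 9 (rule 75): 00110010010

Answer: 1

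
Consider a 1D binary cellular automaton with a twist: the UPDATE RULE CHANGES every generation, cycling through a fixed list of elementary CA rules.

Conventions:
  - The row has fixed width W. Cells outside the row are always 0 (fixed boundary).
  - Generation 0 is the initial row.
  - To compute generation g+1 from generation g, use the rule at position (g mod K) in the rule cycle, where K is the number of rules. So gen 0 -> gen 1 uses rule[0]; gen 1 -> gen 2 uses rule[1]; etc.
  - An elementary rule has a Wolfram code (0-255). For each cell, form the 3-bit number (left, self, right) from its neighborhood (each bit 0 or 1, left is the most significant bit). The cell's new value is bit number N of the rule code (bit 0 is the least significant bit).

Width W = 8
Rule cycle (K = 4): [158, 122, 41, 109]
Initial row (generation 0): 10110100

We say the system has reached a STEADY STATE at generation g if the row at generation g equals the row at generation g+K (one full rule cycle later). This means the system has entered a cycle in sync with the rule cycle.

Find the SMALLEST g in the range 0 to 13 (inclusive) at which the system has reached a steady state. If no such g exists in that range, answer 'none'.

Answer: 1

Derivation:
Gen 0: 10110100
Gen 1 (rule 158): 10100110
Gen 2 (rule 122): 01011111
Gen 3 (rule 41): 00110000
Gen 4 (rule 109): 10110111
Gen 5 (rule 158): 10100110
Gen 6 (rule 122): 01011111
Gen 7 (rule 41): 00110000
Gen 8 (rule 109): 10110111
Gen 9 (rule 158): 10100110
Gen 10 (rule 122): 01011111
Gen 11 (rule 41): 00110000
Gen 12 (rule 109): 10110111
Gen 13 (rule 158): 10100110
Gen 14 (rule 122): 01011111
Gen 15 (rule 41): 00110000
Gen 16 (rule 109): 10110111
Gen 17 (rule 158): 10100110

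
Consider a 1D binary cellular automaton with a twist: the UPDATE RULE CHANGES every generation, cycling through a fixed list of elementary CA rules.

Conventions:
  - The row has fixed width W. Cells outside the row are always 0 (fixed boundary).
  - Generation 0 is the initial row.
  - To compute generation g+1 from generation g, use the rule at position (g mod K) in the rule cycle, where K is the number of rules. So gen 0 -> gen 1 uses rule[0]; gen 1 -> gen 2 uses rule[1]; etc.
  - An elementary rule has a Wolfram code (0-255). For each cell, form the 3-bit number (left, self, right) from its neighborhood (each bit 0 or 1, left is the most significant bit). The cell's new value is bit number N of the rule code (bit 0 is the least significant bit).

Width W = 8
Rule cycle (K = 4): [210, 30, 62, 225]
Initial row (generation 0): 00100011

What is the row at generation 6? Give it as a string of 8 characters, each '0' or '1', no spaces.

Gen 0: 00100011
Gen 1 (rule 210): 01010101
Gen 2 (rule 30): 11010101
Gen 3 (rule 62): 10111111
Gen 4 (rule 225): 01011111
Gen 5 (rule 210): 10001111
Gen 6 (rule 30): 11011000

Answer: 11011000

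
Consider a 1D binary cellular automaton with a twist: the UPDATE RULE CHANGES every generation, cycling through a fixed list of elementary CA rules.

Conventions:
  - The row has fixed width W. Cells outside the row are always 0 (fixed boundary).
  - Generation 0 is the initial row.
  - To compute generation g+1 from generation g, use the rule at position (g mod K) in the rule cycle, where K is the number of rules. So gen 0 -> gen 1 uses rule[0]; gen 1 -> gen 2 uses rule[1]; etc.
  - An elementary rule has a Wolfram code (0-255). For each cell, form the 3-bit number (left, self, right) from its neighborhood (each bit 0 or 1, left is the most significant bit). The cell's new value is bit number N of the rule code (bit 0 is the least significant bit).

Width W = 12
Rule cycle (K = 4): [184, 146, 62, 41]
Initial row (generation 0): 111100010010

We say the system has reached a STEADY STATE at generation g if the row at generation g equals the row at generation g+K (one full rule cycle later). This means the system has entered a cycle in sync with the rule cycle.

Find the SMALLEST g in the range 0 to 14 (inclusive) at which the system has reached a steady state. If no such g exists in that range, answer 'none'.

Answer: none

Derivation:
Gen 0: 111100010010
Gen 1 (rule 184): 111010001001
Gen 2 (rule 146): 010001010110
Gen 3 (rule 62): 111011111101
Gen 4 (rule 41): 100110000010
Gen 5 (rule 184): 010101000001
Gen 6 (rule 146): 100000100010
Gen 7 (rule 62): 110001110111
Gen 8 (rule 41): 100101001100
Gen 9 (rule 184): 010010101010
Gen 10 (rule 146): 101100000001
Gen 11 (rule 62): 111010000011
Gen 12 (rule 41): 100100111010
Gen 13 (rule 184): 010010110101
Gen 14 (rule 146): 101100000000
Gen 15 (rule 62): 111010000000
Gen 16 (rule 41): 100100111111
Gen 17 (rule 184): 010010111110
Gen 18 (rule 146): 101100011101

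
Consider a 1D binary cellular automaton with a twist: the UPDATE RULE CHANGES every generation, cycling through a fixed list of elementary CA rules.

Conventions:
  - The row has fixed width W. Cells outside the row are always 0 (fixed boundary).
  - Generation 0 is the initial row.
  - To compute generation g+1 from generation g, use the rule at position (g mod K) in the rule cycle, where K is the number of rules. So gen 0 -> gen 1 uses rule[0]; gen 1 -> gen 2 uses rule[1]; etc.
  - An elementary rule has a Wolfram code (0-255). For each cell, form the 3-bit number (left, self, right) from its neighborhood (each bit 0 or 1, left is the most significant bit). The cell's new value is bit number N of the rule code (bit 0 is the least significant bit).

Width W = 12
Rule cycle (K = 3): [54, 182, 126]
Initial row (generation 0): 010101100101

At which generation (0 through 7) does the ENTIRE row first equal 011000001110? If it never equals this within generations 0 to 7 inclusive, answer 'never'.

Answer: never

Derivation:
Gen 0: 010101100101
Gen 1 (rule 54): 111110011111
Gen 2 (rule 182): 011101101110
Gen 3 (rule 126): 110111111011
Gen 4 (rule 54): 001000000100
Gen 5 (rule 182): 011100001110
Gen 6 (rule 126): 110110011011
Gen 7 (rule 54): 001001100100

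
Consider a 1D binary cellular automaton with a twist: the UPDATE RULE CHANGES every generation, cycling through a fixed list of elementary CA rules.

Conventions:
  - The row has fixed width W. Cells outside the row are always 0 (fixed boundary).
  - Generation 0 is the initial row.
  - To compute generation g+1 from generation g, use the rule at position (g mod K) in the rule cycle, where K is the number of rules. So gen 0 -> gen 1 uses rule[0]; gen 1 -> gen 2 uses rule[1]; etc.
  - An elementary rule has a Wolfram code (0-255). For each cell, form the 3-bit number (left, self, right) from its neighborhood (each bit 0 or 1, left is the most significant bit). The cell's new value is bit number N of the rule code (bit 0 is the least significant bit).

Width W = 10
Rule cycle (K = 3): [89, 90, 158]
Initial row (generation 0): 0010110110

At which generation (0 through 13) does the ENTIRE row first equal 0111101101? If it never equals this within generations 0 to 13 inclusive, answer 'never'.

Gen 0: 0010110110
Gen 1 (rule 89): 1000110111
Gen 2 (rule 90): 0101110101
Gen 3 (rule 158): 1101100101
Gen 4 (rule 89): 1101110000
Gen 5 (rule 90): 1101011000
Gen 6 (rule 158): 1001010100
Gen 7 (rule 89): 0100000011
Gen 8 (rule 90): 1010000111
Gen 9 (rule 158): 1011001110
Gen 10 (rule 89): 0011101011
Gen 11 (rule 90): 0110100011
Gen 12 (rule 158): 1100110110
Gen 13 (rule 89): 1110110111

Answer: never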